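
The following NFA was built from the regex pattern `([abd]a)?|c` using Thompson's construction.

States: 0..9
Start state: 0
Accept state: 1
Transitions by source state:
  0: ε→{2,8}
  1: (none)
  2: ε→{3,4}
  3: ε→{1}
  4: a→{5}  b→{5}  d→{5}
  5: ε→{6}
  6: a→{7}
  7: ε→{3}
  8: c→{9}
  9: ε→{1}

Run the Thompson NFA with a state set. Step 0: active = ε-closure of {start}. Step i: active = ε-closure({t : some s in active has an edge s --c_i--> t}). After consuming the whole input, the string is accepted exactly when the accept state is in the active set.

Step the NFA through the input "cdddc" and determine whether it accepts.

start: ε-closure({0}) = {0,1,2,3,4,8}
'c' @ 1: {1,9}  (accept∈set)
'd' @ 2: {}  — no active states
rest 'ddc' ignored (set empty)
end set {} — state 1 not in

Answer: REJECT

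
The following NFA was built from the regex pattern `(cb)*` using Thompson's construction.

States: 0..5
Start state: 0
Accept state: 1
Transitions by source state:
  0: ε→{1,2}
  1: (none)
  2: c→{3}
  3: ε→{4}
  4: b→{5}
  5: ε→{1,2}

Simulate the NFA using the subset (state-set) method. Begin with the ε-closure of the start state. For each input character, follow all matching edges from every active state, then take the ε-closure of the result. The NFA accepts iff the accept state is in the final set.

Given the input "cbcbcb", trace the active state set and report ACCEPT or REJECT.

start: ε-closure({0}) = {0,1,2}
'c' @ 1: {3,4}
'b' @ 2: {1,2,5}  [accepting]
'c' @ 3: {3,4}
'b' @ 4: {1,2,5}  [accepting]
'c' @ 5: {3,4}
'b' @ 6: {1,2,5}  [accepting]
after full input: {1,2,5}  (accept=1 in)

Answer: ACCEPT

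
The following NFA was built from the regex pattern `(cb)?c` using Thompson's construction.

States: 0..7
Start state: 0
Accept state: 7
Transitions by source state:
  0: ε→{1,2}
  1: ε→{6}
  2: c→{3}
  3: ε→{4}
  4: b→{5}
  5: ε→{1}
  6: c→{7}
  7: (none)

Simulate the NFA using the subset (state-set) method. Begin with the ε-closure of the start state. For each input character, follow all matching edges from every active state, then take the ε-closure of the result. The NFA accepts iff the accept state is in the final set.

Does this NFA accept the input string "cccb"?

initial (ε-close {0}): {0,1,2,6}
'c' @ 1: {3,4,7}  ✓accept
'c' @ 2: {}  — dead — no transitions
rest 'cb' ignored (set empty)
final: {}; accept 7 not in set

Answer: REJECT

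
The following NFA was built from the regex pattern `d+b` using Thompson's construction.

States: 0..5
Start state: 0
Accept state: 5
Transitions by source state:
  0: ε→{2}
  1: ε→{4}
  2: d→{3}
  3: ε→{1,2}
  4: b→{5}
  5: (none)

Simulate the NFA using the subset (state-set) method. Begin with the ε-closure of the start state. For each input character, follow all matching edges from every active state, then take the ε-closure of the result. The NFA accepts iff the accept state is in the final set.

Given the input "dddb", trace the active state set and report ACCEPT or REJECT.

Answer: ACCEPT

Trace:
S₀ = ε-closure({0}) = {0,2}
'd' @ 1: {1,2,3,4}
'd' @ 2: {1,2,3,4}
'd' @ 3: {1,2,3,4}
'b' @ 4: {5}  (accept∈set)
after full input: {5}  (accept=5 in)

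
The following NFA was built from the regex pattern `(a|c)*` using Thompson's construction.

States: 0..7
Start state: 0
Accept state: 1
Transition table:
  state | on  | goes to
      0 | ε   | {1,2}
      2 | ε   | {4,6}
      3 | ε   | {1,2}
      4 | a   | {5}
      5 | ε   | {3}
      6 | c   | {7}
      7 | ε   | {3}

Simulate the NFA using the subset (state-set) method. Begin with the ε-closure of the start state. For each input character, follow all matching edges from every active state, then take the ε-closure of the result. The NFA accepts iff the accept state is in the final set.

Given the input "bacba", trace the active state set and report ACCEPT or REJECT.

initial (ε-close {0}): {0,1,2,4,6}
'b' @ 1: {}  — no active states
rest 'acba' ignored (set empty)
after full input: {}  (accept=1 not in)

Answer: REJECT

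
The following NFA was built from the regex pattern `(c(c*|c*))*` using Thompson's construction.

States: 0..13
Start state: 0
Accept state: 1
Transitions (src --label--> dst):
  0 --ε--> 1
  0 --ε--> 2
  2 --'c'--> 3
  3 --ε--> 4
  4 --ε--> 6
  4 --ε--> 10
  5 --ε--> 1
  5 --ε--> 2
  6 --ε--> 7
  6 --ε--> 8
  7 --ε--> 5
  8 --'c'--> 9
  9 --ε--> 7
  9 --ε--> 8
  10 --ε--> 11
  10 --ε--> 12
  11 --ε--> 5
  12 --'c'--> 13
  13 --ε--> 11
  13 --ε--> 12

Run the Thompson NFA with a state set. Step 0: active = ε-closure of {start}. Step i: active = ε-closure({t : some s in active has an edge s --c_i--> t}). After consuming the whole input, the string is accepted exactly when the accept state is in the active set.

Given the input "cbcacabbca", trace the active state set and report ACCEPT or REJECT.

start: ε-closure({0}) = {0,1,2}
'c' @ 1: {1,2,3,4,5,6,7,8,10,11,12}  ✓accept
'b' @ 2: {}  — state set empty
rest 'cacabbca' ignored (set empty)
final: {}; accept 1 not in set

Answer: REJECT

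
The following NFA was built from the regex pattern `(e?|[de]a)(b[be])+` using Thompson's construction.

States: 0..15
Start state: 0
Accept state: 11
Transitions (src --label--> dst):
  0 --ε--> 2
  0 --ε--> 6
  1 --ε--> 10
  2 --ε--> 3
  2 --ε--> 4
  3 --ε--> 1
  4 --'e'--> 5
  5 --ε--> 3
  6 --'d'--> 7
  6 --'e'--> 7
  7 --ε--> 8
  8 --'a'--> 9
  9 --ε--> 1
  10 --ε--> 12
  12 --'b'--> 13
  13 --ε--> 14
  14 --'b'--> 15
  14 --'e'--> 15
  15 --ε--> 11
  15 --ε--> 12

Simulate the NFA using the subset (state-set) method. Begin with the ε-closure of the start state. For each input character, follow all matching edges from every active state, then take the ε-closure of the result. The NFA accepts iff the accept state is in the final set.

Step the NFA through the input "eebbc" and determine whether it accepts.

S₀ = ε-closure({0}) = {0,1,2,3,4,6,10,12}
'e' @ 1: {1,3,5,7,8,10,12}
'e' @ 2: {}  — state set empty
rest 'bbc' ignored (set empty)
after full input: {}  (accept=11 not in)

Answer: REJECT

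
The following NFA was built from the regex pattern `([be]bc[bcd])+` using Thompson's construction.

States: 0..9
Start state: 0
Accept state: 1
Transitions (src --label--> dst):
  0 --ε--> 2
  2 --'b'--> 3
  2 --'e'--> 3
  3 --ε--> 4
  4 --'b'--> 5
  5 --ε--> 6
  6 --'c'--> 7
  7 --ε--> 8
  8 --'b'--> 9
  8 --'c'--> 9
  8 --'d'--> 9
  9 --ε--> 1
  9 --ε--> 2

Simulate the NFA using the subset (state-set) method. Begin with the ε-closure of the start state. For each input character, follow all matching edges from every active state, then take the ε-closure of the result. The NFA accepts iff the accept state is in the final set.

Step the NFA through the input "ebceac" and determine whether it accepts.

Answer: REJECT

Derivation:
initial (ε-close {0}): {0,2}
'e' @ 1: {3,4}
'b' @ 2: {5,6}
'c' @ 3: {7,8}
'e' @ 4: {}  — dead — no transitions
rest 'ac' ignored (set empty)
final: {}; accept 1 not in set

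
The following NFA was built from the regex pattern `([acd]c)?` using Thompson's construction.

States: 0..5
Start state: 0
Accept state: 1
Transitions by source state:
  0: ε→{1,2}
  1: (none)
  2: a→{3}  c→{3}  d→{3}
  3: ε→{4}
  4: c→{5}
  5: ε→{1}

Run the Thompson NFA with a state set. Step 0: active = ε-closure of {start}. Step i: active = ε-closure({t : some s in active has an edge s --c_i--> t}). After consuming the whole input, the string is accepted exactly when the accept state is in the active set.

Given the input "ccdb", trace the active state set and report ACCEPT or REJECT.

Answer: REJECT

Derivation:
initial (ε-close {0}): {0,1,2}
'c' @ 1: {3,4}
'c' @ 2: {1,5}  (accept∈set)
'd' @ 3: {}  — no active states
rest 'b' ignored (set empty)
after full input: {}  (accept=1 not in)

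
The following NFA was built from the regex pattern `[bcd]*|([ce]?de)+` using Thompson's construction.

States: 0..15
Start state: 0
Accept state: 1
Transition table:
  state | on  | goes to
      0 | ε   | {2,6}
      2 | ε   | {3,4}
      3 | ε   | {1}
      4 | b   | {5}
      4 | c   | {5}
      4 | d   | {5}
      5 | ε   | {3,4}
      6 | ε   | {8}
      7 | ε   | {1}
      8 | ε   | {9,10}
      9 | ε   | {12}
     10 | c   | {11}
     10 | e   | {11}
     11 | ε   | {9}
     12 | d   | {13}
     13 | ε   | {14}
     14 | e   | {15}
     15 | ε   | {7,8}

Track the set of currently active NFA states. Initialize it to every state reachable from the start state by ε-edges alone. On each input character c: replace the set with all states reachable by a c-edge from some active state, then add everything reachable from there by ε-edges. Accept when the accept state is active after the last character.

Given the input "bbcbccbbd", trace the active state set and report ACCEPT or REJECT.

Answer: ACCEPT

Trace:
S₀ = ε-closure({0}) = {0,1,2,3,4,6,8,9,10,12}
'b' @ 1: {1,3,4,5}  ✓accept
'b' @ 2: {1,3,4,5}  ✓accept
'c' @ 3: {1,3,4,5}  ✓accept
'b' @ 4: {1,3,4,5}  ✓accept
'c' @ 5: {1,3,4,5}  ✓accept
'c' @ 6: {1,3,4,5}  ✓accept
'b' @ 7: {1,3,4,5}  ✓accept
'b' @ 8: {1,3,4,5}  ✓accept
'd' @ 9: {1,3,4,5}  ✓accept
final: {1,3,4,5}; accept 1 in set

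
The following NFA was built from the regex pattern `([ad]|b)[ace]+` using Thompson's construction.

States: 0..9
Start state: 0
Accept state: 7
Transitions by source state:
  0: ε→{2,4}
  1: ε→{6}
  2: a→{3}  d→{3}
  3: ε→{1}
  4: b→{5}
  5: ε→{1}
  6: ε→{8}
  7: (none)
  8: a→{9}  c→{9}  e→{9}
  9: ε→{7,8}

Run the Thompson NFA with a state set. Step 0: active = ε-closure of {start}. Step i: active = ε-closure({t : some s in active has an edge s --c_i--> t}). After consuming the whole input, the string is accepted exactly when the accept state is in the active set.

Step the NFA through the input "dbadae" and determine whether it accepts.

initial (ε-close {0}): {0,2,4}
'd' @ 1: {1,3,6,8}
'b' @ 2: {}  — no active states
rest 'adae' ignored (set empty)
end set {} — state 7 not in

Answer: REJECT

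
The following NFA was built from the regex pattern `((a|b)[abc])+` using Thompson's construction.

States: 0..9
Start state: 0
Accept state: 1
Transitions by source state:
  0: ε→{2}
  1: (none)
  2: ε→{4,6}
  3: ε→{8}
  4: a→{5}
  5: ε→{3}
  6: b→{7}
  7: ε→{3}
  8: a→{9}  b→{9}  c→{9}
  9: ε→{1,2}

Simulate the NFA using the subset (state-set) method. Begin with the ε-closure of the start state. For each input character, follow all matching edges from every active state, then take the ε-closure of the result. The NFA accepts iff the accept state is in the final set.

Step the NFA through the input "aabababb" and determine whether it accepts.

S₀ = ε-closure({0}) = {0,2,4,6}
'a' @ 1: {3,5,8}
'a' @ 2: {1,2,4,6,9}  (accept∈set)
'b' @ 3: {3,7,8}
'a' @ 4: {1,2,4,6,9}  (accept∈set)
'b' @ 5: {3,7,8}
'a' @ 6: {1,2,4,6,9}  (accept∈set)
'b' @ 7: {3,7,8}
'b' @ 8: {1,2,4,6,9}  (accept∈set)
final: {1,2,4,6,9}; accept 1 in set

Answer: ACCEPT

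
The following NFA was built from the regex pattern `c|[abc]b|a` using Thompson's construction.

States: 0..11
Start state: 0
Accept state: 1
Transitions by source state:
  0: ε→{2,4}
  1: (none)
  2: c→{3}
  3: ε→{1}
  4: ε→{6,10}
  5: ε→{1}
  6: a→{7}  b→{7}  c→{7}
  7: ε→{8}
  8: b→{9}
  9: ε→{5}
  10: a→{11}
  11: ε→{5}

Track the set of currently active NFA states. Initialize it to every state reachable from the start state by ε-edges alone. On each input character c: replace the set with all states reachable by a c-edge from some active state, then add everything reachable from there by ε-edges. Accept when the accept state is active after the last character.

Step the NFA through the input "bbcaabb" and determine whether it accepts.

Answer: REJECT

Steps:
start: ε-closure({0}) = {0,2,4,6,10}
'b' @ 1: {7,8}
'b' @ 2: {1,5,9}  ✓accept
'c' @ 3: {}  — dead — no transitions
rest 'aabb' ignored (set empty)
after full input: {}  (accept=1 not in)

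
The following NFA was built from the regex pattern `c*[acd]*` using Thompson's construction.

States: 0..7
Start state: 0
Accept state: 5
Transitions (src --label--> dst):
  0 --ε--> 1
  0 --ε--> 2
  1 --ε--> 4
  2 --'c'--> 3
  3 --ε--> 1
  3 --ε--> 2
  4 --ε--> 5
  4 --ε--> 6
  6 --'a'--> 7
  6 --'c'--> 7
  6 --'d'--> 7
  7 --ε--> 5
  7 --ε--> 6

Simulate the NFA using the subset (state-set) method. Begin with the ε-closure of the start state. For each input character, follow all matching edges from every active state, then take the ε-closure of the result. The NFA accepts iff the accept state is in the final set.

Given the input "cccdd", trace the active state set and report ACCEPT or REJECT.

Answer: ACCEPT

Derivation:
initial (ε-close {0}): {0,1,2,4,5,6}
'c' @ 1: {1,2,3,4,5,6,7}  (accept∈set)
'c' @ 2: {1,2,3,4,5,6,7}  (accept∈set)
'c' @ 3: {1,2,3,4,5,6,7}  (accept∈set)
'd' @ 4: {5,6,7}  (accept∈set)
'd' @ 5: {5,6,7}  (accept∈set)
after full input: {5,6,7}  (accept=5 in)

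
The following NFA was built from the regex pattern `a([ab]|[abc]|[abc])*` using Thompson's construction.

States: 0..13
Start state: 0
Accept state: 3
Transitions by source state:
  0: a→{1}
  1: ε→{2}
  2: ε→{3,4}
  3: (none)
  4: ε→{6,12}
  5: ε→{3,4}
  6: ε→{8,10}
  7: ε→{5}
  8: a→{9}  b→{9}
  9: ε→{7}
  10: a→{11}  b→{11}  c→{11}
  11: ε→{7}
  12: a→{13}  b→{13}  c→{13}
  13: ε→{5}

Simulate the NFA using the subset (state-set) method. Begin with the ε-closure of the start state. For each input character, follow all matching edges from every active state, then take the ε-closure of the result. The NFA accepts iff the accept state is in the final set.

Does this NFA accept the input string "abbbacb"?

Answer: ACCEPT

Steps:
start: ε-closure({0}) = {0}
'a' @ 1: {1,2,3,4,6,8,10,12}  (accept∈set)
'b' @ 2: {3,4,5,6,7,8,9,10,11,12,13}  (accept∈set)
'b' @ 3: {3,4,5,6,7,8,9,10,11,12,13}  (accept∈set)
'b' @ 4: {3,4,5,6,7,8,9,10,11,12,13}  (accept∈set)
'a' @ 5: {3,4,5,6,7,8,9,10,11,12,13}  (accept∈set)
'c' @ 6: {3,4,5,6,7,8,10,11,12,13}  (accept∈set)
'b' @ 7: {3,4,5,6,7,8,9,10,11,12,13}  (accept∈set)
end set {3,4,5,6,7,8,9,10,11,12,13} — state 3 in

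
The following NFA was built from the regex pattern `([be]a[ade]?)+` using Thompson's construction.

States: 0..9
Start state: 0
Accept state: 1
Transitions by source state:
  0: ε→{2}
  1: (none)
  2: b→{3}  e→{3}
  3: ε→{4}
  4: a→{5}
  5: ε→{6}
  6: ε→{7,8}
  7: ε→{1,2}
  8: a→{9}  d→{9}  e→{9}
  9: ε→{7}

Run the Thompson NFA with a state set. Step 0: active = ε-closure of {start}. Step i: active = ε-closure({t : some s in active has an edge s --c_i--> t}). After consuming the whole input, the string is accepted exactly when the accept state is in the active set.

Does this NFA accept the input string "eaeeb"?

start: ε-closure({0}) = {0,2}
'e' @ 1: {3,4}
'a' @ 2: {1,2,5,6,7,8}  [accepting]
'e' @ 3: {1,2,3,4,7,9}  [accepting]
'e' @ 4: {3,4}
'b' @ 5: {}  — no active states
end set {} — state 1 not in

Answer: REJECT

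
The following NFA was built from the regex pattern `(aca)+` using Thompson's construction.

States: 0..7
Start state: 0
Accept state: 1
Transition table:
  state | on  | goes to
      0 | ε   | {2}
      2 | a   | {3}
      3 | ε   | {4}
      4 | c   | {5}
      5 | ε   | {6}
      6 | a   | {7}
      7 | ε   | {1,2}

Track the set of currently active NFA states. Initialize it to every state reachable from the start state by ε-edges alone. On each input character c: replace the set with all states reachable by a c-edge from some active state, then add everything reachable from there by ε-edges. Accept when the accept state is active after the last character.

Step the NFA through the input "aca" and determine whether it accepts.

Answer: ACCEPT

Trace:
initial (ε-close {0}): {0,2}
'a' @ 1: {3,4}
'c' @ 2: {5,6}
'a' @ 3: {1,2,7}  (accept∈set)
end set {1,2,7} — state 1 in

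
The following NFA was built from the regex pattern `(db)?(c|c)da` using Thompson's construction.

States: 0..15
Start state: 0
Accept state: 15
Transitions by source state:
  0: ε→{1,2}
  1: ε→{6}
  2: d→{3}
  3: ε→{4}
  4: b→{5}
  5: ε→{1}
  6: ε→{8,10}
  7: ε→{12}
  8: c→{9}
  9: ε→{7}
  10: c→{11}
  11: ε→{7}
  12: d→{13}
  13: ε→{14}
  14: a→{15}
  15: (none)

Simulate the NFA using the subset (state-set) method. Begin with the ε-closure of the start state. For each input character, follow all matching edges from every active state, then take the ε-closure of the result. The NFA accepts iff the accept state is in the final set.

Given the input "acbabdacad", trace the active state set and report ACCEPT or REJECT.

S₀ = ε-closure({0}) = {0,1,2,6,8,10}
'a' @ 1: {}  — no active states
rest 'cbabdacad' ignored (set empty)
end set {} — state 15 not in

Answer: REJECT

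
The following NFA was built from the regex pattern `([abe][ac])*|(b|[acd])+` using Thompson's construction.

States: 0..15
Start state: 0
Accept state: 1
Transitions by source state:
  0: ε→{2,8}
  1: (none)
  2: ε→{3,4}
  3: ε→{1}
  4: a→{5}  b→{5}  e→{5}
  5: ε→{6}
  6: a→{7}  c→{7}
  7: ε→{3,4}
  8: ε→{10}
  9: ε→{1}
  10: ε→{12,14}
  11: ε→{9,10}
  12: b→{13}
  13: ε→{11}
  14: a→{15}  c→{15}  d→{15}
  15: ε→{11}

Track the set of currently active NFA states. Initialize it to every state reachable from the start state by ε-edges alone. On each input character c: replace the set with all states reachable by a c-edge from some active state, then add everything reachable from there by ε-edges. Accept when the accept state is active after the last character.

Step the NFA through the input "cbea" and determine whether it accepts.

initial (ε-close {0}): {0,1,2,3,4,8,10,12,14}
'c' @ 1: {1,9,10,11,12,14,15}  ✓accept
'b' @ 2: {1,9,10,11,12,13,14}  ✓accept
'e' @ 3: {}  — no active states
rest 'a' ignored (set empty)
end set {} — state 1 not in

Answer: REJECT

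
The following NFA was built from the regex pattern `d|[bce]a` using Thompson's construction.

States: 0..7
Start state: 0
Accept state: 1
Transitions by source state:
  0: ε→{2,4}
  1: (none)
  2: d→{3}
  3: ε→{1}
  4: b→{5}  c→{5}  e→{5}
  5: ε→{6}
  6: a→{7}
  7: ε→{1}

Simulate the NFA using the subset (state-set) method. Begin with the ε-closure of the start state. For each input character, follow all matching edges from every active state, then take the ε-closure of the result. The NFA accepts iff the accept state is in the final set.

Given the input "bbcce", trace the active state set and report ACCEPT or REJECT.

Answer: REJECT

Trace:
initial (ε-close {0}): {0,2,4}
'b' @ 1: {5,6}
'b' @ 2: {}  — state set empty
rest 'cce' ignored (set empty)
end set {} — state 1 not in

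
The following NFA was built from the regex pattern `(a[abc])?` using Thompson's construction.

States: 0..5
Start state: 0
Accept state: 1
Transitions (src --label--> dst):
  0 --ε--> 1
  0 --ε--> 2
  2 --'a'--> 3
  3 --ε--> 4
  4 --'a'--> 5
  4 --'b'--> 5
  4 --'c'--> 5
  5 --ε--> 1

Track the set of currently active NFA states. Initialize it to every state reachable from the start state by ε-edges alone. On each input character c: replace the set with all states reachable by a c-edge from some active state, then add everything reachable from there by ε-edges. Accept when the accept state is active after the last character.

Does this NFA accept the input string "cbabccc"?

initial (ε-close {0}): {0,1,2}
'c' @ 1: {}  — dead — no transitions
rest 'babccc' ignored (set empty)
final: {}; accept 1 not in set

Answer: REJECT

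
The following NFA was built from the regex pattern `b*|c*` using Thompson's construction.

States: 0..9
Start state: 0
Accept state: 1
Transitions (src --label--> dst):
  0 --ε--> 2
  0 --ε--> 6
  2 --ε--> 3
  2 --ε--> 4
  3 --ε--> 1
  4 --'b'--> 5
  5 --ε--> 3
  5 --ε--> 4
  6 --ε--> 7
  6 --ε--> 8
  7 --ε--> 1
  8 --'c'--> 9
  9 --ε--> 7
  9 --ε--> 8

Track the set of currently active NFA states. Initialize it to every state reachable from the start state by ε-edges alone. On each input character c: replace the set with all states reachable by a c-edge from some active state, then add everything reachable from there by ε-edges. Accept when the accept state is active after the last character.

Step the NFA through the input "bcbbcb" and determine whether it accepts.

initial (ε-close {0}): {0,1,2,3,4,6,7,8}
'b' @ 1: {1,3,4,5}  [accepting]
'c' @ 2: {}  — no active states
rest 'bbcb' ignored (set empty)
end set {} — state 1 not in

Answer: REJECT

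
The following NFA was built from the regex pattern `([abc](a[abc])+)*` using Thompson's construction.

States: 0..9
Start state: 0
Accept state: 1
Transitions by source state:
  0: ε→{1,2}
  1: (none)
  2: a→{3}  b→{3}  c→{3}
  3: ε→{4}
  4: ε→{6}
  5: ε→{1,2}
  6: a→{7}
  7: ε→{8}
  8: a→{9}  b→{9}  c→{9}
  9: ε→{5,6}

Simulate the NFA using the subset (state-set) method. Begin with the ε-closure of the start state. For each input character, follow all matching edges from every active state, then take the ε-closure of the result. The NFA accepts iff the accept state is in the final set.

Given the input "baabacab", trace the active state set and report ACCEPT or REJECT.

Answer: ACCEPT

Derivation:
S₀ = ε-closure({0}) = {0,1,2}
'b' @ 1: {3,4,6}
'a' @ 2: {7,8}
'a' @ 3: {1,2,5,6,9}  (accept∈set)
'b' @ 4: {3,4,6}
'a' @ 5: {7,8}
'c' @ 6: {1,2,5,6,9}  (accept∈set)
'a' @ 7: {3,4,6,7,8}
'b' @ 8: {1,2,5,6,9}  (accept∈set)
final: {1,2,5,6,9}; accept 1 in set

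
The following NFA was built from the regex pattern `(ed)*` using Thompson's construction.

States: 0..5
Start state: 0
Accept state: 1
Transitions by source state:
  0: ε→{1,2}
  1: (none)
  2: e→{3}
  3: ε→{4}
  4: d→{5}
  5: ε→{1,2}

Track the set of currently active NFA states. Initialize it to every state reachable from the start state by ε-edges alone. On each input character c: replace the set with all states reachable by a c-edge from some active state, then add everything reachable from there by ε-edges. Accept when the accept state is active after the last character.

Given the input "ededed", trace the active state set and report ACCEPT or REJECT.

S₀ = ε-closure({0}) = {0,1,2}
'e' @ 1: {3,4}
'd' @ 2: {1,2,5}  (accept∈set)
'e' @ 3: {3,4}
'd' @ 4: {1,2,5}  (accept∈set)
'e' @ 5: {3,4}
'd' @ 6: {1,2,5}  (accept∈set)
final: {1,2,5}; accept 1 in set

Answer: ACCEPT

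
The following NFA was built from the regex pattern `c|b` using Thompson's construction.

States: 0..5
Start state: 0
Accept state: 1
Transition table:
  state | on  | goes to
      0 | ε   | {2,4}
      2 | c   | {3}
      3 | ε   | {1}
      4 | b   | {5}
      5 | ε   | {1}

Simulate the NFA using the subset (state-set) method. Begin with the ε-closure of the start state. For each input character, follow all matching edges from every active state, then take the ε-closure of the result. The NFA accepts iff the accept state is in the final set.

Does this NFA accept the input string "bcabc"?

Answer: REJECT

Derivation:
S₀ = ε-closure({0}) = {0,2,4}
'b' @ 1: {1,5}  (accept∈set)
'c' @ 2: {}  — state set empty
rest 'abc' ignored (set empty)
final: {}; accept 1 not in set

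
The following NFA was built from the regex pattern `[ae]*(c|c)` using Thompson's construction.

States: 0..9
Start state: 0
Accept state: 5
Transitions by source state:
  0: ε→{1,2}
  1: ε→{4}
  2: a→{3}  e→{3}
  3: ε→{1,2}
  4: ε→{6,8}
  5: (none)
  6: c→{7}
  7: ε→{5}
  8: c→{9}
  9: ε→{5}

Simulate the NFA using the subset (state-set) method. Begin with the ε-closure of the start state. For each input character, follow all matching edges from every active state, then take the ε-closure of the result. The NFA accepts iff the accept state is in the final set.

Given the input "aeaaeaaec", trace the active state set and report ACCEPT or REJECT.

initial (ε-close {0}): {0,1,2,4,6,8}
'a' @ 1: {1,2,3,4,6,8}
'e' @ 2: {1,2,3,4,6,8}
'a' @ 3: {1,2,3,4,6,8}
'a' @ 4: {1,2,3,4,6,8}
'e' @ 5: {1,2,3,4,6,8}
'a' @ 6: {1,2,3,4,6,8}
'a' @ 7: {1,2,3,4,6,8}
'e' @ 8: {1,2,3,4,6,8}
'c' @ 9: {5,7,9}  ✓accept
end set {5,7,9} — state 5 in

Answer: ACCEPT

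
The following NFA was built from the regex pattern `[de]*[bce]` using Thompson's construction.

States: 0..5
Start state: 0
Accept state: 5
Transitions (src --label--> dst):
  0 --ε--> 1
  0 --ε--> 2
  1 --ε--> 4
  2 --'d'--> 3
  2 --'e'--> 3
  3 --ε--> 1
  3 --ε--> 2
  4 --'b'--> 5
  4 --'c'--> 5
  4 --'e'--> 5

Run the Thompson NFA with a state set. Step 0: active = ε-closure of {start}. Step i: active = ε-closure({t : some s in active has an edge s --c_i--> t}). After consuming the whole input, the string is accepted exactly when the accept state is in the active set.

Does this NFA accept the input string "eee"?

S₀ = ε-closure({0}) = {0,1,2,4}
'e' @ 1: {1,2,3,4,5}  ✓accept
'e' @ 2: {1,2,3,4,5}  ✓accept
'e' @ 3: {1,2,3,4,5}  ✓accept
after full input: {1,2,3,4,5}  (accept=5 in)

Answer: ACCEPT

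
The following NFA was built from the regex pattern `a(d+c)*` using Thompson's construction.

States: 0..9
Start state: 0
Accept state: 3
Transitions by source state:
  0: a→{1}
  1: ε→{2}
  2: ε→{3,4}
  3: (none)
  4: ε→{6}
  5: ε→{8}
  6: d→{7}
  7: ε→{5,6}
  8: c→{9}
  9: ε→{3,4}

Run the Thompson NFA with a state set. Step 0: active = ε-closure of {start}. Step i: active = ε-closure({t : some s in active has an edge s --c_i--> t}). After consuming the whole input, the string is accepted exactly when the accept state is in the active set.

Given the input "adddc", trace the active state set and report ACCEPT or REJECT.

Answer: ACCEPT

Derivation:
initial (ε-close {0}): {0}
'a' @ 1: {1,2,3,4,6}  [accepting]
'd' @ 2: {5,6,7,8}
'd' @ 3: {5,6,7,8}
'd' @ 4: {5,6,7,8}
'c' @ 5: {3,4,6,9}  [accepting]
final: {3,4,6,9}; accept 3 in set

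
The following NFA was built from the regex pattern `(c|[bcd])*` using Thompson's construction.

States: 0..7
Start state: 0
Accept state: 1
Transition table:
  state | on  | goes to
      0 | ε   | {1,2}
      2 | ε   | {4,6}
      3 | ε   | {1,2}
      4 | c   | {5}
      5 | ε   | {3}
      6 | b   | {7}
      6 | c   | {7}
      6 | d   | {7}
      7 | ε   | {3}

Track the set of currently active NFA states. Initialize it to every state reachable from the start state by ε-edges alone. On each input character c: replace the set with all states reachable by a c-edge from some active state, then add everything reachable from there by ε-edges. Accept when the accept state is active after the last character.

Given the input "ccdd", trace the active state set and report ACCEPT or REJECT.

initial (ε-close {0}): {0,1,2,4,6}
'c' @ 1: {1,2,3,4,5,6,7}  (accept∈set)
'c' @ 2: {1,2,3,4,5,6,7}  (accept∈set)
'd' @ 3: {1,2,3,4,6,7}  (accept∈set)
'd' @ 4: {1,2,3,4,6,7}  (accept∈set)
final: {1,2,3,4,6,7}; accept 1 in set

Answer: ACCEPT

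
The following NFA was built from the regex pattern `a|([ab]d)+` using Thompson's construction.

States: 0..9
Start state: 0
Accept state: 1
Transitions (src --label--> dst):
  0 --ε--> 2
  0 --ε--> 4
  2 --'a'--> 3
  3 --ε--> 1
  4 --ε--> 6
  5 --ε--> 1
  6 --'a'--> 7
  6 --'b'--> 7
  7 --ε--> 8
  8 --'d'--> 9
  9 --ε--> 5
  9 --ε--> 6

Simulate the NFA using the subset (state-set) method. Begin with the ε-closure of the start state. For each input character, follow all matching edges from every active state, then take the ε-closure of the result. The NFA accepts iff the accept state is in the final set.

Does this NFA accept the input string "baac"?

S₀ = ε-closure({0}) = {0,2,4,6}
'b' @ 1: {7,8}
'a' @ 2: {}  — no active states
rest 'ac' ignored (set empty)
after full input: {}  (accept=1 not in)

Answer: REJECT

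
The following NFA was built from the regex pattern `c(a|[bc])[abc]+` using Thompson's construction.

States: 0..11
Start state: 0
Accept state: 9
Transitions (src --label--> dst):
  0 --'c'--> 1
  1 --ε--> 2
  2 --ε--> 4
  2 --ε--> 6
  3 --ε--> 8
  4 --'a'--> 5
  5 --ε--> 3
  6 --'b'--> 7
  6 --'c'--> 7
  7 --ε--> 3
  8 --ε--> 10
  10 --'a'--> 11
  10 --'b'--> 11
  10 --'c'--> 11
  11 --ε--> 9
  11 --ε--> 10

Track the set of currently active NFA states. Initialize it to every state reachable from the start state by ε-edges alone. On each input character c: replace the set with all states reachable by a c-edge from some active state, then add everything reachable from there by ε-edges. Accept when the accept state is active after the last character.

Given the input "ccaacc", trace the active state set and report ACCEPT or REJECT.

Answer: ACCEPT

Trace:
S₀ = ε-closure({0}) = {0}
'c' @ 1: {1,2,4,6}
'c' @ 2: {3,7,8,10}
'a' @ 3: {9,10,11}  (accept∈set)
'a' @ 4: {9,10,11}  (accept∈set)
'c' @ 5: {9,10,11}  (accept∈set)
'c' @ 6: {9,10,11}  (accept∈set)
end set {9,10,11} — state 9 in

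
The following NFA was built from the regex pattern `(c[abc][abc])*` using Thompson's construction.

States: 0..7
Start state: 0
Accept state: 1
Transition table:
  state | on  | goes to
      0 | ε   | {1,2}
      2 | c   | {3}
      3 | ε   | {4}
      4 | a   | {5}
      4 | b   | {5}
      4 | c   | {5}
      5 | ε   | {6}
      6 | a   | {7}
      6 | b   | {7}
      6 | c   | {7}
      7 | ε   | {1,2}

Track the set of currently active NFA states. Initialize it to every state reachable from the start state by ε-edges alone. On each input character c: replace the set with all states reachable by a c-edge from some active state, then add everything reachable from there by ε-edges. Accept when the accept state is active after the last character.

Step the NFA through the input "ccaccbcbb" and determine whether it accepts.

Answer: ACCEPT

Trace:
start: ε-closure({0}) = {0,1,2}
'c' @ 1: {3,4}
'c' @ 2: {5,6}
'a' @ 3: {1,2,7}  [accepting]
'c' @ 4: {3,4}
'c' @ 5: {5,6}
'b' @ 6: {1,2,7}  [accepting]
'c' @ 7: {3,4}
'b' @ 8: {5,6}
'b' @ 9: {1,2,7}  [accepting]
final: {1,2,7}; accept 1 in set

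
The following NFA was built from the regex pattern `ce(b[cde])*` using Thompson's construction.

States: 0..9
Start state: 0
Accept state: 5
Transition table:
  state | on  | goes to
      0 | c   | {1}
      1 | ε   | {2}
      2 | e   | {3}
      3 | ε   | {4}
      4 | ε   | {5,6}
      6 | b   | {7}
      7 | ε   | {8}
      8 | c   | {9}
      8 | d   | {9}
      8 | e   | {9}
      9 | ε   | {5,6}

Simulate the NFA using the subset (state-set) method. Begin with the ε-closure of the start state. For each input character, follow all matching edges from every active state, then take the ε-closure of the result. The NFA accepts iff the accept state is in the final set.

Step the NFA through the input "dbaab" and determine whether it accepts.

Answer: REJECT

Steps:
S₀ = ε-closure({0}) = {0}
'd' @ 1: {}  — no active states
rest 'baab' ignored (set empty)
end set {} — state 5 not in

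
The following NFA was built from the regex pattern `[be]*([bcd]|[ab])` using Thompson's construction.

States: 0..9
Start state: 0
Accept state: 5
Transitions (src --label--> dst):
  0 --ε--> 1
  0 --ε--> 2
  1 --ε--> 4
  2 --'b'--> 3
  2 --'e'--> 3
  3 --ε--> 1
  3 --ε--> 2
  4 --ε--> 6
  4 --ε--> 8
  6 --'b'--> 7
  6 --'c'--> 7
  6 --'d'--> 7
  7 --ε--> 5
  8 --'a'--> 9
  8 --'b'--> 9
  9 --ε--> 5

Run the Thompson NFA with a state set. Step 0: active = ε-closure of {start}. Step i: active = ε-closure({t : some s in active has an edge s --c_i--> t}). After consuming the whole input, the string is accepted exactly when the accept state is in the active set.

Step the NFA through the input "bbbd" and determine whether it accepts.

start: ε-closure({0}) = {0,1,2,4,6,8}
'b' @ 1: {1,2,3,4,5,6,7,8,9}  ✓accept
'b' @ 2: {1,2,3,4,5,6,7,8,9}  ✓accept
'b' @ 3: {1,2,3,4,5,6,7,8,9}  ✓accept
'd' @ 4: {5,7}  ✓accept
after full input: {5,7}  (accept=5 in)

Answer: ACCEPT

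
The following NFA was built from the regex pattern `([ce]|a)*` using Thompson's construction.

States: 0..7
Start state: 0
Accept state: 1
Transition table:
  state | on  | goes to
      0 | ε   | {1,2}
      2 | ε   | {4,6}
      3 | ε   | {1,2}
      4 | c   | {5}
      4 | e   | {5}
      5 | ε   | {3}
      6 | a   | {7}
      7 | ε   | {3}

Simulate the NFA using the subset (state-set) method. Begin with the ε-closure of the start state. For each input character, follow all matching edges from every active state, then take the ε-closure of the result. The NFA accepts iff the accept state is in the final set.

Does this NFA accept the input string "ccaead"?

Answer: REJECT

Trace:
initial (ε-close {0}): {0,1,2,4,6}
'c' @ 1: {1,2,3,4,5,6}  (accept∈set)
'c' @ 2: {1,2,3,4,5,6}  (accept∈set)
'a' @ 3: {1,2,3,4,6,7}  (accept∈set)
'e' @ 4: {1,2,3,4,5,6}  (accept∈set)
'a' @ 5: {1,2,3,4,6,7}  (accept∈set)
'd' @ 6: {}  — no active states
after full input: {}  (accept=1 not in)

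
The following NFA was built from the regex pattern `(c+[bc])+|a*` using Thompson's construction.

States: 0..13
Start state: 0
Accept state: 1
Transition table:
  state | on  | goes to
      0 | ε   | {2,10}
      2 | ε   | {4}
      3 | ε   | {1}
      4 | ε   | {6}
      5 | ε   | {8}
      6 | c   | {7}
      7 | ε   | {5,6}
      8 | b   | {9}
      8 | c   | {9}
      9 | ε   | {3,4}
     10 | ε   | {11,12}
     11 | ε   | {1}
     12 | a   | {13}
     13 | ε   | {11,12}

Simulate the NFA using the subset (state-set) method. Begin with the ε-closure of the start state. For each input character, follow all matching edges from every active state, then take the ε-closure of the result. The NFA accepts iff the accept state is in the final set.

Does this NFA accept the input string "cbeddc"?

Answer: REJECT

Trace:
S₀ = ε-closure({0}) = {0,1,2,4,6,10,11,12}
'c' @ 1: {5,6,7,8}
'b' @ 2: {1,3,4,6,9}  (accept∈set)
'e' @ 3: {}  — no active states
rest 'ddc' ignored (set empty)
after full input: {}  (accept=1 not in)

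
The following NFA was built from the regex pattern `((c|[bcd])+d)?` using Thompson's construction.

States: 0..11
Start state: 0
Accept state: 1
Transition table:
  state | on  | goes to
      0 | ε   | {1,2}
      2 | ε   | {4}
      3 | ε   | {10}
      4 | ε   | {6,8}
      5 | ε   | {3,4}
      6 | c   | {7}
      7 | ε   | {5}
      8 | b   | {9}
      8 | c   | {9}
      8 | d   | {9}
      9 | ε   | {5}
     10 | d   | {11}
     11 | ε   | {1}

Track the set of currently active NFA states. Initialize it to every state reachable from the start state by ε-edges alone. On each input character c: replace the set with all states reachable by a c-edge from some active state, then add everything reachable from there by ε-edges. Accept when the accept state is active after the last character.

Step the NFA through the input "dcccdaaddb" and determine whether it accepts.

S₀ = ε-closure({0}) = {0,1,2,4,6,8}
'd' @ 1: {3,4,5,6,8,9,10}
'c' @ 2: {3,4,5,6,7,8,9,10}
'c' @ 3: {3,4,5,6,7,8,9,10}
'c' @ 4: {3,4,5,6,7,8,9,10}
'd' @ 5: {1,3,4,5,6,8,9,10,11}  ✓accept
'a' @ 6: {}  — state set empty
rest 'addb' ignored (set empty)
final: {}; accept 1 not in set

Answer: REJECT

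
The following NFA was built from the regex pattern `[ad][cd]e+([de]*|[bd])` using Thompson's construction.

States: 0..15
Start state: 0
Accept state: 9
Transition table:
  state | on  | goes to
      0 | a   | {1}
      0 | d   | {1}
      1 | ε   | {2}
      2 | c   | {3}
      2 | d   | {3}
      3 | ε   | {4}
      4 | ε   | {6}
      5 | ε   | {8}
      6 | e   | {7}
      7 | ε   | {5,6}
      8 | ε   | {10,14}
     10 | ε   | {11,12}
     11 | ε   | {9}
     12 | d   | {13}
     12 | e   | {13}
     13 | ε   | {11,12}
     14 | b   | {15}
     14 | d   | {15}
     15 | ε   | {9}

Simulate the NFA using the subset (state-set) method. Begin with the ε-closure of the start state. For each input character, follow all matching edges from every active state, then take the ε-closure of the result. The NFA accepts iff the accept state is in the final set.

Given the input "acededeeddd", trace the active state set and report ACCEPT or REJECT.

start: ε-closure({0}) = {0}
'a' @ 1: {1,2}
'c' @ 2: {3,4,6}
'e' @ 3: {5,6,7,8,9,10,11,12,14}  (accept∈set)
'd' @ 4: {9,11,12,13,15}  (accept∈set)
'e' @ 5: {9,11,12,13}  (accept∈set)
'd' @ 6: {9,11,12,13}  (accept∈set)
'e' @ 7: {9,11,12,13}  (accept∈set)
'e' @ 8: {9,11,12,13}  (accept∈set)
'd' @ 9: {9,11,12,13}  (accept∈set)
'd' @ 10: {9,11,12,13}  (accept∈set)
'd' @ 11: {9,11,12,13}  (accept∈set)
end set {9,11,12,13} — state 9 in

Answer: ACCEPT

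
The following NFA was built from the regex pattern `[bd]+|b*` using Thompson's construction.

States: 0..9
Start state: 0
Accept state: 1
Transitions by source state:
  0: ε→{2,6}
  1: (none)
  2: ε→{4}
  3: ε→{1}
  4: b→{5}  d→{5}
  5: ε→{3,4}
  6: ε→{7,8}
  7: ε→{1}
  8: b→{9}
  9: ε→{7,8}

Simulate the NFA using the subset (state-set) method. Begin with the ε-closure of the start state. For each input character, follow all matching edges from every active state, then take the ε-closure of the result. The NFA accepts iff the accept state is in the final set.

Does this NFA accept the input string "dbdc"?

initial (ε-close {0}): {0,1,2,4,6,7,8}
'd' @ 1: {1,3,4,5}  ✓accept
'b' @ 2: {1,3,4,5}  ✓accept
'd' @ 3: {1,3,4,5}  ✓accept
'c' @ 4: {}  — no active states
final: {}; accept 1 not in set

Answer: REJECT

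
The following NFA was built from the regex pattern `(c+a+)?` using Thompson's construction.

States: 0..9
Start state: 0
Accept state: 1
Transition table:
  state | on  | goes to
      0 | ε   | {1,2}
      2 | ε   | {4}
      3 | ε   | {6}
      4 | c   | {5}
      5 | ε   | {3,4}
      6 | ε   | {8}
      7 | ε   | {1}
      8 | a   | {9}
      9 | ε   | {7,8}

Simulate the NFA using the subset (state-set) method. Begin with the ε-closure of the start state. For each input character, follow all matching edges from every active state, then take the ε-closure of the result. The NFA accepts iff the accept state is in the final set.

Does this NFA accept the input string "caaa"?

initial (ε-close {0}): {0,1,2,4}
'c' @ 1: {3,4,5,6,8}
'a' @ 2: {1,7,8,9}  ✓accept
'a' @ 3: {1,7,8,9}  ✓accept
'a' @ 4: {1,7,8,9}  ✓accept
final: {1,7,8,9}; accept 1 in set

Answer: ACCEPT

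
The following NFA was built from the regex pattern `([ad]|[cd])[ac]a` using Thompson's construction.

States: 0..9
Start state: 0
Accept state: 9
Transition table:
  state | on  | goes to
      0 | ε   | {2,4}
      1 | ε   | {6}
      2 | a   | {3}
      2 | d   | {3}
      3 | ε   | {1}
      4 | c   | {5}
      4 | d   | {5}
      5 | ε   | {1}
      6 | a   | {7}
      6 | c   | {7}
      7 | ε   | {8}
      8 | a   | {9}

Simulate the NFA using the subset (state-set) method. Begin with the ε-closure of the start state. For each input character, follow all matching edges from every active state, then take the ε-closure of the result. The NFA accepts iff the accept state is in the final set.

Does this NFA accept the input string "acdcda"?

Answer: REJECT

Derivation:
initial (ε-close {0}): {0,2,4}
'a' @ 1: {1,3,6}
'c' @ 2: {7,8}
'd' @ 3: {}  — no active states
rest 'cda' ignored (set empty)
final: {}; accept 9 not in set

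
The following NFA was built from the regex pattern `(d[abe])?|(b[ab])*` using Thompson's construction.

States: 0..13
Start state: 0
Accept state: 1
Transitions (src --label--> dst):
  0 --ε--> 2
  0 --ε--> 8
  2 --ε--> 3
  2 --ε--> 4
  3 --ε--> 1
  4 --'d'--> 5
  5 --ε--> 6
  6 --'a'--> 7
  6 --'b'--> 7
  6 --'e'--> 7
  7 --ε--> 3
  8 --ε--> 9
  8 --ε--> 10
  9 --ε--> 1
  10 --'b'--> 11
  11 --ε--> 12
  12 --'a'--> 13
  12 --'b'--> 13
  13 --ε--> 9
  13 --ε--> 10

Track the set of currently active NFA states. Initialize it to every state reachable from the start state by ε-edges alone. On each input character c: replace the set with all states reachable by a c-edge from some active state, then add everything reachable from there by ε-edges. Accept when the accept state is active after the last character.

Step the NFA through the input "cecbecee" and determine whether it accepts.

start: ε-closure({0}) = {0,1,2,3,4,8,9,10}
'c' @ 1: {}  — no active states
rest 'ecbecee' ignored (set empty)
final: {}; accept 1 not in set

Answer: REJECT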